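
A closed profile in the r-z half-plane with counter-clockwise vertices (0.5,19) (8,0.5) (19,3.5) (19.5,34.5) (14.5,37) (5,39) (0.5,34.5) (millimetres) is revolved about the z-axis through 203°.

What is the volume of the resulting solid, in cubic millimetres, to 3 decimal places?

Volume = 22199.815 mm³

Profile (r,z), 7 vertices: (0.5,19) (8,0.5) (19,3.5) (19.5,34.5) (14.5,37) (5,39) (0.5,34.5)
edge 0: (0.5,19)→(8,0.5)  cross = 0.5·0.5 − 8·19 = -151.7500; (r_i+r_j)·cross = 8.5·-151.7500 = -1289.8750
edge 1: (8,0.5)→(19,3.5)  cross = 8·3.5 − 19·0.5 = 18.5000; (r_i+r_j)·cross = 27·18.5000 = 499.5000
edge 2: (19,3.5)→(19.5,34.5)  cross = 19·34.5 − 19.5·3.5 = 587.2500; (r_i+r_j)·cross = 38.5·587.2500 = 22609.1250
edge 3: (19.5,34.5)→(14.5,37)  cross = 19.5·37 − 14.5·34.5 = 221.2500; (r_i+r_j)·cross = 34·221.2500 = 7522.5000
edge 4: (14.5,37)→(5,39)  cross = 14.5·39 − 5·37 = 380.5000; (r_i+r_j)·cross = 19.5·380.5000 = 7419.7500
edge 5: (5,39)→(0.5,34.5)  cross = 5·34.5 − 0.5·39 = 153.0000; (r_i+r_j)·cross = 5.5·153.0000 = 841.5000
edge 6: (0.5,34.5)→(0.5,19)  cross = 0.5·19 − 0.5·34.5 = -7.7500; (r_i+r_j)·cross = 1·-7.7500 = -7.7500
Σcross = 1201.0000 → A = |Σcross|/2 = 600.5000 mm²
Σ(r_i+r_j)·cross = 37594.7500 → first moment M = |Σ|/6 = 6265.7917
R_c = M/A = 6265.7917/600.5000 = 10.4343 mm
θ = 203° = 3.543018 rad
V = θ·R_c·A = 3.543018·10.4343·600.5000 = 22199.815 mm³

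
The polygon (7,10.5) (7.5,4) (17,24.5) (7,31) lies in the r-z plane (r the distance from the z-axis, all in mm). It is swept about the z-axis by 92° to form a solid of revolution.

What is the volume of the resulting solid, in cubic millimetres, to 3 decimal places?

Volume = 2307.663 mm³

Profile (r,z), 4 vertices: (7,10.5) (7.5,4) (17,24.5) (7,31)
edge 0: (7,10.5)→(7.5,4)  cross = 7·4 − 7.5·10.5 = -50.7500; (r_i+r_j)·cross = 14.5·-50.7500 = -735.8750
edge 1: (7.5,4)→(17,24.5)  cross = 7.5·24.5 − 17·4 = 115.7500; (r_i+r_j)·cross = 24.5·115.7500 = 2835.8750
edge 2: (17,24.5)→(7,31)  cross = 17·31 − 7·24.5 = 355.5000; (r_i+r_j)·cross = 24·355.5000 = 8532.0000
edge 3: (7,31)→(7,10.5)  cross = 7·10.5 − 7·31 = -143.5000; (r_i+r_j)·cross = 14·-143.5000 = -2009.0000
Σcross = 277.0000 → A = |Σcross|/2 = 138.5000 mm²
Σ(r_i+r_j)·cross = 8623.0000 → first moment M = |Σ|/6 = 1437.1667
R_c = M/A = 1437.1667/138.5000 = 10.3767 mm
θ = 92° = 1.605703 rad
V = θ·R_c·A = 1.605703·10.3767·138.5000 = 2307.663 mm³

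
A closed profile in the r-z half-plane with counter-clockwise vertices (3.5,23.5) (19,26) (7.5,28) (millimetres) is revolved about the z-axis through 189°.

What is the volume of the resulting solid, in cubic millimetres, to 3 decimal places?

Profile (r,z), 3 vertices: (3.5,23.5) (19,26) (7.5,28)
edge 0: (3.5,23.5)→(19,26)  cross = 3.5·26 − 19·23.5 = -355.5000; (r_i+r_j)·cross = 22.5·-355.5000 = -7998.7500
edge 1: (19,26)→(7.5,28)  cross = 19·28 − 7.5·26 = 337.0000; (r_i+r_j)·cross = 26.5·337.0000 = 8930.5000
edge 2: (7.5,28)→(3.5,23.5)  cross = 7.5·23.5 − 3.5·28 = 78.2500; (r_i+r_j)·cross = 11·78.2500 = 860.7500
Σcross = 59.7500 → A = |Σcross|/2 = 29.8750 mm²
Σ(r_i+r_j)·cross = 1792.5000 → first moment M = |Σ|/6 = 298.7500
R_c = M/A = 298.7500/29.8750 = 10.0000 mm
θ = 189° = 3.298672 rad
V = θ·R_c·A = 3.298672·10.0000·29.8750 = 985.478 mm³

Volume = 985.478 mm³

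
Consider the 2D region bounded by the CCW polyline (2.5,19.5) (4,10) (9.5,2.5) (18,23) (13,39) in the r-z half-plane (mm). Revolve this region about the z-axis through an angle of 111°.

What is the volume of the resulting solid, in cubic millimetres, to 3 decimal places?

Volume = 5873.375 mm³

Profile (r,z), 5 vertices: (2.5,19.5) (4,10) (9.5,2.5) (18,23) (13,39)
edge 0: (2.5,19.5)→(4,10)  cross = 2.5·10 − 4·19.5 = -53.0000; (r_i+r_j)·cross = 6.5·-53.0000 = -344.5000
edge 1: (4,10)→(9.5,2.5)  cross = 4·2.5 − 9.5·10 = -85.0000; (r_i+r_j)·cross = 13.5·-85.0000 = -1147.5000
edge 2: (9.5,2.5)→(18,23)  cross = 9.5·23 − 18·2.5 = 173.5000; (r_i+r_j)·cross = 27.5·173.5000 = 4771.2500
edge 3: (18,23)→(13,39)  cross = 18·39 − 13·23 = 403.0000; (r_i+r_j)·cross = 31·403.0000 = 12493.0000
edge 4: (13,39)→(2.5,19.5)  cross = 13·19.5 − 2.5·39 = 156.0000; (r_i+r_j)·cross = 15.5·156.0000 = 2418.0000
Σcross = 594.5000 → A = |Σcross|/2 = 297.2500 mm²
Σ(r_i+r_j)·cross = 18190.2500 → first moment M = |Σ|/6 = 3031.7083
R_c = M/A = 3031.7083/297.2500 = 10.1992 mm
θ = 111° = 1.937315 rad
V = θ·R_c·A = 1.937315·10.1992·297.2500 = 5873.375 mm³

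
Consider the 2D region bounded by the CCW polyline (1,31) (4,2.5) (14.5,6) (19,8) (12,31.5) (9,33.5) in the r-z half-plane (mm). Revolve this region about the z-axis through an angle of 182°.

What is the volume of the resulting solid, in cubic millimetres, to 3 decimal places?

Volume = 10458.028 mm³

Profile (r,z), 6 vertices: (1,31) (4,2.5) (14.5,6) (19,8) (12,31.5) (9,33.5)
edge 0: (1,31)→(4,2.5)  cross = 1·2.5 − 4·31 = -121.5000; (r_i+r_j)·cross = 5·-121.5000 = -607.5000
edge 1: (4,2.5)→(14.5,6)  cross = 4·6 − 14.5·2.5 = -12.2500; (r_i+r_j)·cross = 18.5·-12.2500 = -226.6250
edge 2: (14.5,6)→(19,8)  cross = 14.5·8 − 19·6 = 2.0000; (r_i+r_j)·cross = 33.5·2.0000 = 67.0000
edge 3: (19,8)→(12,31.5)  cross = 19·31.5 − 12·8 = 502.5000; (r_i+r_j)·cross = 31·502.5000 = 15577.5000
edge 4: (12,31.5)→(9,33.5)  cross = 12·33.5 − 9·31.5 = 118.5000; (r_i+r_j)·cross = 21·118.5000 = 2488.5000
edge 5: (9,33.5)→(1,31)  cross = 9·31 − 1·33.5 = 245.5000; (r_i+r_j)·cross = 10·245.5000 = 2455.0000
Σcross = 734.7500 → A = |Σcross|/2 = 367.3750 mm²
Σ(r_i+r_j)·cross = 19753.8750 → first moment M = |Σ|/6 = 3292.3125
R_c = M/A = 3292.3125/367.3750 = 8.9617 mm
θ = 182° = 3.176499 rad
V = θ·R_c·A = 3.176499·8.9617·367.3750 = 10458.028 mm³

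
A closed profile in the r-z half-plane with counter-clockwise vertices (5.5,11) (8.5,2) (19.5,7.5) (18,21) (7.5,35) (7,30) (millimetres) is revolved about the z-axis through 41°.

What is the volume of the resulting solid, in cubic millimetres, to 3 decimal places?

Profile (r,z), 6 vertices: (5.5,11) (8.5,2) (19.5,7.5) (18,21) (7.5,35) (7,30)
edge 0: (5.5,11)→(8.5,2)  cross = 5.5·2 − 8.5·11 = -82.5000; (r_i+r_j)·cross = 14·-82.5000 = -1155.0000
edge 1: (8.5,2)→(19.5,7.5)  cross = 8.5·7.5 − 19.5·2 = 24.7500; (r_i+r_j)·cross = 28·24.7500 = 693.0000
edge 2: (19.5,7.5)→(18,21)  cross = 19.5·21 − 18·7.5 = 274.5000; (r_i+r_j)·cross = 37.5·274.5000 = 10293.7500
edge 3: (18,21)→(7.5,35)  cross = 18·35 − 7.5·21 = 472.5000; (r_i+r_j)·cross = 25.5·472.5000 = 12048.7500
edge 4: (7.5,35)→(7,30)  cross = 7.5·30 − 7·35 = -20.0000; (r_i+r_j)·cross = 14.5·-20.0000 = -290.0000
edge 5: (7,30)→(5.5,11)  cross = 7·11 − 5.5·30 = -88.0000; (r_i+r_j)·cross = 12.5·-88.0000 = -1100.0000
Σcross = 581.2500 → A = |Σcross|/2 = 290.6250 mm²
Σ(r_i+r_j)·cross = 20490.5000 → first moment M = |Σ|/6 = 3415.0833
R_c = M/A = 3415.0833/290.6250 = 11.7508 mm
θ = 41° = 0.715585 rad
V = θ·R_c·A = 0.715585·11.7508·290.6250 = 2443.782 mm³

Volume = 2443.782 mm³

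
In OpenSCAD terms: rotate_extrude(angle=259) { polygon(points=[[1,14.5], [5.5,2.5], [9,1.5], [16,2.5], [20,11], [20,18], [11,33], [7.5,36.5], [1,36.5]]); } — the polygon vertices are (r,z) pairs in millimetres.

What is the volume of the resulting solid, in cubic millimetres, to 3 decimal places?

Profile (r,z), 9 vertices: (1,14.5) (5.5,2.5) (9,1.5) (16,2.5) (20,11) (20,18) (11,33) (7.5,36.5) (1,36.5)
edge 0: (1,14.5)→(5.5,2.5)  cross = 1·2.5 − 5.5·14.5 = -77.2500; (r_i+r_j)·cross = 6.5·-77.2500 = -502.1250
edge 1: (5.5,2.5)→(9,1.5)  cross = 5.5·1.5 − 9·2.5 = -14.2500; (r_i+r_j)·cross = 14.5·-14.2500 = -206.6250
edge 2: (9,1.5)→(16,2.5)  cross = 9·2.5 − 16·1.5 = -1.5000; (r_i+r_j)·cross = 25·-1.5000 = -37.5000
edge 3: (16,2.5)→(20,11)  cross = 16·11 − 20·2.5 = 126.0000; (r_i+r_j)·cross = 36·126.0000 = 4536.0000
edge 4: (20,11)→(20,18)  cross = 20·18 − 20·11 = 140.0000; (r_i+r_j)·cross = 40·140.0000 = 5600.0000
edge 5: (20,18)→(11,33)  cross = 20·33 − 11·18 = 462.0000; (r_i+r_j)·cross = 31·462.0000 = 14322.0000
edge 6: (11,33)→(7.5,36.5)  cross = 11·36.5 − 7.5·33 = 154.0000; (r_i+r_j)·cross = 18.5·154.0000 = 2849.0000
edge 7: (7.5,36.5)→(1,36.5)  cross = 7.5·36.5 − 1·36.5 = 237.2500; (r_i+r_j)·cross = 8.5·237.2500 = 2016.6250
edge 8: (1,36.5)→(1,14.5)  cross = 1·14.5 − 1·36.5 = -22.0000; (r_i+r_j)·cross = 2·-22.0000 = -44.0000
Σcross = 1004.2500 → A = |Σcross|/2 = 502.1250 mm²
Σ(r_i+r_j)·cross = 28533.3750 → first moment M = |Σ|/6 = 4755.5625
R_c = M/A = 4755.5625/502.1250 = 9.4709 mm
θ = 259° = 4.520403 rad
V = θ·R_c·A = 4.520403·9.4709·502.1250 = 21497.058 mm³

Volume = 21497.058 mm³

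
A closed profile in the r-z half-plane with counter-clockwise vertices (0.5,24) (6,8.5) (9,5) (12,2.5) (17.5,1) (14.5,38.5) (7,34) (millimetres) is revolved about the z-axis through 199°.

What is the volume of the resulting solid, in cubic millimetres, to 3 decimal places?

Volume = 13721.331 mm³

Profile (r,z), 7 vertices: (0.5,24) (6,8.5) (9,5) (12,2.5) (17.5,1) (14.5,38.5) (7,34)
edge 0: (0.5,24)→(6,8.5)  cross = 0.5·8.5 − 6·24 = -139.7500; (r_i+r_j)·cross = 6.5·-139.7500 = -908.3750
edge 1: (6,8.5)→(9,5)  cross = 6·5 − 9·8.5 = -46.5000; (r_i+r_j)·cross = 15·-46.5000 = -697.5000
edge 2: (9,5)→(12,2.5)  cross = 9·2.5 − 12·5 = -37.5000; (r_i+r_j)·cross = 21·-37.5000 = -787.5000
edge 3: (12,2.5)→(17.5,1)  cross = 12·1 − 17.5·2.5 = -31.7500; (r_i+r_j)·cross = 29.5·-31.7500 = -936.6250
edge 4: (17.5,1)→(14.5,38.5)  cross = 17.5·38.5 − 14.5·1 = 659.2500; (r_i+r_j)·cross = 32·659.2500 = 21096.0000
edge 5: (14.5,38.5)→(7,34)  cross = 14.5·34 − 7·38.5 = 223.5000; (r_i+r_j)·cross = 21.5·223.5000 = 4805.2500
edge 6: (7,34)→(0.5,24)  cross = 7·24 − 0.5·34 = 151.0000; (r_i+r_j)·cross = 7.5·151.0000 = 1132.5000
Σcross = 778.2500 → A = |Σcross|/2 = 389.1250 mm²
Σ(r_i+r_j)·cross = 23703.7500 → first moment M = |Σ|/6 = 3950.6250
R_c = M/A = 3950.6250/389.1250 = 10.1526 mm
θ = 199° = 3.473205 rad
V = θ·R_c·A = 3.473205·10.1526·389.1250 = 13721.331 mm³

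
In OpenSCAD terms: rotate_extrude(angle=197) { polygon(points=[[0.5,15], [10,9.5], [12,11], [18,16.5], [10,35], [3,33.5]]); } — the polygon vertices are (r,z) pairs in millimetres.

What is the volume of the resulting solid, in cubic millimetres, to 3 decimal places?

Volume = 8306.786 mm³

Profile (r,z), 6 vertices: (0.5,15) (10,9.5) (12,11) (18,16.5) (10,35) (3,33.5)
edge 0: (0.5,15)→(10,9.5)  cross = 0.5·9.5 − 10·15 = -145.2500; (r_i+r_j)·cross = 10.5·-145.2500 = -1525.1250
edge 1: (10,9.5)→(12,11)  cross = 10·11 − 12·9.5 = -4.0000; (r_i+r_j)·cross = 22·-4.0000 = -88.0000
edge 2: (12,11)→(18,16.5)  cross = 12·16.5 − 18·11 = 0.0000; (r_i+r_j)·cross = 30·0.0000 = 0.0000
edge 3: (18,16.5)→(10,35)  cross = 18·35 − 10·16.5 = 465.0000; (r_i+r_j)·cross = 28·465.0000 = 13020.0000
edge 4: (10,35)→(3,33.5)  cross = 10·33.5 − 3·35 = 230.0000; (r_i+r_j)·cross = 13·230.0000 = 2990.0000
edge 5: (3,33.5)→(0.5,15)  cross = 3·15 − 0.5·33.5 = 28.2500; (r_i+r_j)·cross = 3.5·28.2500 = 98.8750
Σcross = 574.0000 → A = |Σcross|/2 = 287.0000 mm²
Σ(r_i+r_j)·cross = 14495.7500 → first moment M = |Σ|/6 = 2415.9583
R_c = M/A = 2415.9583/287.0000 = 8.4180 mm
θ = 197° = 3.438299 rad
V = θ·R_c·A = 3.438299·8.4180·287.0000 = 8306.786 mm³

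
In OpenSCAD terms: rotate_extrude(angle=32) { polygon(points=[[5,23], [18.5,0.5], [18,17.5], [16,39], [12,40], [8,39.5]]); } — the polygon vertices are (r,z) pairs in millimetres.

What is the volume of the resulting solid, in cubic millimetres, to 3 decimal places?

Profile (r,z), 6 vertices: (5,23) (18.5,0.5) (18,17.5) (16,39) (12,40) (8,39.5)
edge 0: (5,23)→(18.5,0.5)  cross = 5·0.5 − 18.5·23 = -423.0000; (r_i+r_j)·cross = 23.5·-423.0000 = -9940.5000
edge 1: (18.5,0.5)→(18,17.5)  cross = 18.5·17.5 − 18·0.5 = 314.7500; (r_i+r_j)·cross = 36.5·314.7500 = 11488.3750
edge 2: (18,17.5)→(16,39)  cross = 18·39 − 16·17.5 = 422.0000; (r_i+r_j)·cross = 34·422.0000 = 14348.0000
edge 3: (16,39)→(12,40)  cross = 16·40 − 12·39 = 172.0000; (r_i+r_j)·cross = 28·172.0000 = 4816.0000
edge 4: (12,40)→(8,39.5)  cross = 12·39.5 − 8·40 = 154.0000; (r_i+r_j)·cross = 20·154.0000 = 3080.0000
edge 5: (8,39.5)→(5,23)  cross = 8·23 − 5·39.5 = -13.5000; (r_i+r_j)·cross = 13·-13.5000 = -175.5000
Σcross = 626.2500 → A = |Σcross|/2 = 313.1250 mm²
Σ(r_i+r_j)·cross = 23616.3750 → first moment M = |Σ|/6 = 3936.0625
R_c = M/A = 3936.0625/313.1250 = 12.5703 mm
θ = 32° = 0.558505 rad
V = θ·R_c·A = 0.558505·12.5703·313.1250 = 2198.312 mm³

Volume = 2198.312 mm³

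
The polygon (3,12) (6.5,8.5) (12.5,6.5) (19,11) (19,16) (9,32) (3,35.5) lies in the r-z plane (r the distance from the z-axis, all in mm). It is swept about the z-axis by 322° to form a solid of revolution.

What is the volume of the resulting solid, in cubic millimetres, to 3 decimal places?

Profile (r,z), 7 vertices: (3,12) (6.5,8.5) (12.5,6.5) (19,11) (19,16) (9,32) (3,35.5)
edge 0: (3,12)→(6.5,8.5)  cross = 3·8.5 − 6.5·12 = -52.5000; (r_i+r_j)·cross = 9.5·-52.5000 = -498.7500
edge 1: (6.5,8.5)→(12.5,6.5)  cross = 6.5·6.5 − 12.5·8.5 = -64.0000; (r_i+r_j)·cross = 19·-64.0000 = -1216.0000
edge 2: (12.5,6.5)→(19,11)  cross = 12.5·11 − 19·6.5 = 14.0000; (r_i+r_j)·cross = 31.5·14.0000 = 441.0000
edge 3: (19,11)→(19,16)  cross = 19·16 − 19·11 = 95.0000; (r_i+r_j)·cross = 38·95.0000 = 3610.0000
edge 4: (19,16)→(9,32)  cross = 19·32 − 9·16 = 464.0000; (r_i+r_j)·cross = 28·464.0000 = 12992.0000
edge 5: (9,32)→(3,35.5)  cross = 9·35.5 − 3·32 = 223.5000; (r_i+r_j)·cross = 12·223.5000 = 2682.0000
edge 6: (3,35.5)→(3,12)  cross = 3·12 − 3·35.5 = -70.5000; (r_i+r_j)·cross = 6·-70.5000 = -423.0000
Σcross = 609.5000 → A = |Σcross|/2 = 304.7500 mm²
Σ(r_i+r_j)·cross = 17587.2500 → first moment M = |Σ|/6 = 2931.2083
R_c = M/A = 2931.2083/304.7500 = 9.6184 mm
θ = 322° = 5.619960 rad
V = θ·R_c·A = 5.619960·9.6184·304.7500 = 16473.274 mm³

Volume = 16473.274 mm³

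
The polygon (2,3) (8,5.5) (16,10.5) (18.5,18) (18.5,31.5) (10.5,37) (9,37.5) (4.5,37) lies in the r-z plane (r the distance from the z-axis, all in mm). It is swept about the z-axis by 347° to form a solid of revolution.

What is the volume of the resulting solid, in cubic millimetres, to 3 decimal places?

Profile (r,z), 8 vertices: (2,3) (8,5.5) (16,10.5) (18.5,18) (18.5,31.5) (10.5,37) (9,37.5) (4.5,37)
edge 0: (2,3)→(8,5.5)  cross = 2·5.5 − 8·3 = -13.0000; (r_i+r_j)·cross = 10·-13.0000 = -130.0000
edge 1: (8,5.5)→(16,10.5)  cross = 8·10.5 − 16·5.5 = -4.0000; (r_i+r_j)·cross = 24·-4.0000 = -96.0000
edge 2: (16,10.5)→(18.5,18)  cross = 16·18 − 18.5·10.5 = 93.7500; (r_i+r_j)·cross = 34.5·93.7500 = 3234.3750
edge 3: (18.5,18)→(18.5,31.5)  cross = 18.5·31.5 − 18.5·18 = 249.7500; (r_i+r_j)·cross = 37·249.7500 = 9240.7500
edge 4: (18.5,31.5)→(10.5,37)  cross = 18.5·37 − 10.5·31.5 = 353.7500; (r_i+r_j)·cross = 29·353.7500 = 10258.7500
edge 5: (10.5,37)→(9,37.5)  cross = 10.5·37.5 − 9·37 = 60.7500; (r_i+r_j)·cross = 19.5·60.7500 = 1184.6250
edge 6: (9,37.5)→(4.5,37)  cross = 9·37 − 4.5·37.5 = 164.2500; (r_i+r_j)·cross = 13.5·164.2500 = 2217.3750
edge 7: (4.5,37)→(2,3)  cross = 4.5·3 − 2·37 = -60.5000; (r_i+r_j)·cross = 6.5·-60.5000 = -393.2500
Σcross = 844.7500 → A = |Σcross|/2 = 422.3750 mm²
Σ(r_i+r_j)·cross = 25516.6250 → first moment M = |Σ|/6 = 4252.7708
R_c = M/A = 4252.7708/422.3750 = 10.0687 mm
θ = 347° = 6.056293 rad
V = θ·R_c·A = 6.056293·10.0687·422.3750 = 25756.024 mm³

Volume = 25756.024 mm³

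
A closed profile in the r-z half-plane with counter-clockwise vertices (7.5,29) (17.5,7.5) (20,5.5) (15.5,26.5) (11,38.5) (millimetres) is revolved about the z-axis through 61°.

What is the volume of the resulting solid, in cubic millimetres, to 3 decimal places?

Volume = 1976.790 mm³

Profile (r,z), 5 vertices: (7.5,29) (17.5,7.5) (20,5.5) (15.5,26.5) (11,38.5)
edge 0: (7.5,29)→(17.5,7.5)  cross = 7.5·7.5 − 17.5·29 = -451.2500; (r_i+r_j)·cross = 25·-451.2500 = -11281.2500
edge 1: (17.5,7.5)→(20,5.5)  cross = 17.5·5.5 − 20·7.5 = -53.7500; (r_i+r_j)·cross = 37.5·-53.7500 = -2015.6250
edge 2: (20,5.5)→(15.5,26.5)  cross = 20·26.5 − 15.5·5.5 = 444.7500; (r_i+r_j)·cross = 35.5·444.7500 = 15788.6250
edge 3: (15.5,26.5)→(11,38.5)  cross = 15.5·38.5 − 11·26.5 = 305.2500; (r_i+r_j)·cross = 26.5·305.2500 = 8089.1250
edge 4: (11,38.5)→(7.5,29)  cross = 11·29 − 7.5·38.5 = 30.2500; (r_i+r_j)·cross = 18.5·30.2500 = 559.6250
Σcross = 275.2500 → A = |Σcross|/2 = 137.6250 mm²
Σ(r_i+r_j)·cross = 11140.5000 → first moment M = |Σ|/6 = 1856.7500
R_c = M/A = 1856.7500/137.6250 = 13.4914 mm
θ = 61° = 1.064651 rad
V = θ·R_c·A = 1.064651·13.4914·137.6250 = 1976.790 mm³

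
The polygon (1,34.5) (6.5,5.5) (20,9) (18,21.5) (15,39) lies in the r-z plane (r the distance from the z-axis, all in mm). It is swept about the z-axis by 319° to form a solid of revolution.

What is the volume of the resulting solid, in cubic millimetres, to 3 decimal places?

Profile (r,z), 5 vertices: (1,34.5) (6.5,5.5) (20,9) (18,21.5) (15,39)
edge 0: (1,34.5)→(6.5,5.5)  cross = 1·5.5 − 6.5·34.5 = -218.7500; (r_i+r_j)·cross = 7.5·-218.7500 = -1640.6250
edge 1: (6.5,5.5)→(20,9)  cross = 6.5·9 − 20·5.5 = -51.5000; (r_i+r_j)·cross = 26.5·-51.5000 = -1364.7500
edge 2: (20,9)→(18,21.5)  cross = 20·21.5 − 18·9 = 268.0000; (r_i+r_j)·cross = 38·268.0000 = 10184.0000
edge 3: (18,21.5)→(15,39)  cross = 18·39 − 15·21.5 = 379.5000; (r_i+r_j)·cross = 33·379.5000 = 12523.5000
edge 4: (15,39)→(1,34.5)  cross = 15·34.5 − 1·39 = 478.5000; (r_i+r_j)·cross = 16·478.5000 = 7656.0000
Σcross = 855.7500 → A = |Σcross|/2 = 427.8750 mm²
Σ(r_i+r_j)·cross = 27358.1250 → first moment M = |Σ|/6 = 4559.6875
R_c = M/A = 4559.6875/427.8750 = 10.6566 mm
θ = 319° = 5.567600 rad
V = θ·R_c·A = 5.567600·10.6566·427.8750 = 25386.518 mm³

Volume = 25386.518 mm³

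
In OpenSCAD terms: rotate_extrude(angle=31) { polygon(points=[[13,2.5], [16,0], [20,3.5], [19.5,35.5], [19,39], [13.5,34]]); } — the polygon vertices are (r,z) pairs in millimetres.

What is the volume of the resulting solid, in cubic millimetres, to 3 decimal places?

Profile (r,z), 6 vertices: (13,2.5) (16,0) (20,3.5) (19.5,35.5) (19,39) (13.5,34)
edge 0: (13,2.5)→(16,0)  cross = 13·0 − 16·2.5 = -40.0000; (r_i+r_j)·cross = 29·-40.0000 = -1160.0000
edge 1: (16,0)→(20,3.5)  cross = 16·3.5 − 20·0 = 56.0000; (r_i+r_j)·cross = 36·56.0000 = 2016.0000
edge 2: (20,3.5)→(19.5,35.5)  cross = 20·35.5 − 19.5·3.5 = 641.7500; (r_i+r_j)·cross = 39.5·641.7500 = 25349.1250
edge 3: (19.5,35.5)→(19,39)  cross = 19.5·39 − 19·35.5 = 86.0000; (r_i+r_j)·cross = 38.5·86.0000 = 3311.0000
edge 4: (19,39)→(13.5,34)  cross = 19·34 − 13.5·39 = 119.5000; (r_i+r_j)·cross = 32.5·119.5000 = 3883.7500
edge 5: (13.5,34)→(13,2.5)  cross = 13.5·2.5 − 13·34 = -408.2500; (r_i+r_j)·cross = 26.5·-408.2500 = -10818.6250
Σcross = 455.0000 → A = |Σcross|/2 = 227.5000 mm²
Σ(r_i+r_j)·cross = 22581.2500 → first moment M = |Σ|/6 = 3763.5417
R_c = M/A = 3763.5417/227.5000 = 16.5430 mm
θ = 31° = 0.541052 rad
V = θ·R_c·A = 0.541052·16.5430·227.5000 = 2036.272 mm³

Volume = 2036.272 mm³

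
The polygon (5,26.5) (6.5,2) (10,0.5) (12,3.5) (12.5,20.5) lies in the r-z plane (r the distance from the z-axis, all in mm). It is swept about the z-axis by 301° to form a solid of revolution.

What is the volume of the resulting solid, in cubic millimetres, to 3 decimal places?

Volume = 6526.525 mm³

Profile (r,z), 5 vertices: (5,26.5) (6.5,2) (10,0.5) (12,3.5) (12.5,20.5)
edge 0: (5,26.5)→(6.5,2)  cross = 5·2 − 6.5·26.5 = -162.2500; (r_i+r_j)·cross = 11.5·-162.2500 = -1865.8750
edge 1: (6.5,2)→(10,0.5)  cross = 6.5·0.5 − 10·2 = -16.7500; (r_i+r_j)·cross = 16.5·-16.7500 = -276.3750
edge 2: (10,0.5)→(12,3.5)  cross = 10·3.5 − 12·0.5 = 29.0000; (r_i+r_j)·cross = 22·29.0000 = 638.0000
edge 3: (12,3.5)→(12.5,20.5)  cross = 12·20.5 − 12.5·3.5 = 202.2500; (r_i+r_j)·cross = 24.5·202.2500 = 4955.1250
edge 4: (12.5,20.5)→(5,26.5)  cross = 12.5·26.5 − 5·20.5 = 228.7500; (r_i+r_j)·cross = 17.5·228.7500 = 4003.1250
Σcross = 281.0000 → A = |Σcross|/2 = 140.5000 mm²
Σ(r_i+r_j)·cross = 7454.0000 → first moment M = |Σ|/6 = 1242.3333
R_c = M/A = 1242.3333/140.5000 = 8.8422 mm
θ = 301° = 5.253441 rad
V = θ·R_c·A = 5.253441·8.8422·140.5000 = 6526.525 mm³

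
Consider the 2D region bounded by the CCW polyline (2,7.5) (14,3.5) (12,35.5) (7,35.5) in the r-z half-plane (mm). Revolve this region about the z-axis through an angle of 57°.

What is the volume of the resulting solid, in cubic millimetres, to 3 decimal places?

Volume = 2233.079 mm³

Profile (r,z), 4 vertices: (2,7.5) (14,3.5) (12,35.5) (7,35.5)
edge 0: (2,7.5)→(14,3.5)  cross = 2·3.5 − 14·7.5 = -98.0000; (r_i+r_j)·cross = 16·-98.0000 = -1568.0000
edge 1: (14,3.5)→(12,35.5)  cross = 14·35.5 − 12·3.5 = 455.0000; (r_i+r_j)·cross = 26·455.0000 = 11830.0000
edge 2: (12,35.5)→(7,35.5)  cross = 12·35.5 − 7·35.5 = 177.5000; (r_i+r_j)·cross = 19·177.5000 = 3372.5000
edge 3: (7,35.5)→(2,7.5)  cross = 7·7.5 − 2·35.5 = -18.5000; (r_i+r_j)·cross = 9·-18.5000 = -166.5000
Σcross = 516.0000 → A = |Σcross|/2 = 258.0000 mm²
Σ(r_i+r_j)·cross = 13468.0000 → first moment M = |Σ|/6 = 2244.6667
R_c = M/A = 2244.6667/258.0000 = 8.7003 mm
θ = 57° = 0.994838 rad
V = θ·R_c·A = 0.994838·8.7003·258.0000 = 2233.079 mm³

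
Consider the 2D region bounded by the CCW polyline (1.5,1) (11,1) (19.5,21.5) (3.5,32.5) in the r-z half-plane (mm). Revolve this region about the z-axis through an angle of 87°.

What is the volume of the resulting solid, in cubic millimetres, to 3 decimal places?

Volume = 4838.498 mm³

Profile (r,z), 4 vertices: (1.5,1) (11,1) (19.5,21.5) (3.5,32.5)
edge 0: (1.5,1)→(11,1)  cross = 1.5·1 − 11·1 = -9.5000; (r_i+r_j)·cross = 12.5·-9.5000 = -118.7500
edge 1: (11,1)→(19.5,21.5)  cross = 11·21.5 − 19.5·1 = 217.0000; (r_i+r_j)·cross = 30.5·217.0000 = 6618.5000
edge 2: (19.5,21.5)→(3.5,32.5)  cross = 19.5·32.5 − 3.5·21.5 = 558.5000; (r_i+r_j)·cross = 23·558.5000 = 12845.5000
edge 3: (3.5,32.5)→(1.5,1)  cross = 3.5·1 − 1.5·32.5 = -45.2500; (r_i+r_j)·cross = 5·-45.2500 = -226.2500
Σcross = 720.7500 → A = |Σcross|/2 = 360.3750 mm²
Σ(r_i+r_j)·cross = 19119.0000 → first moment M = |Σ|/6 = 3186.5000
R_c = M/A = 3186.5000/360.3750 = 8.8422 mm
θ = 87° = 1.518436 rad
V = θ·R_c·A = 1.518436·8.8422·360.3750 = 4838.498 mm³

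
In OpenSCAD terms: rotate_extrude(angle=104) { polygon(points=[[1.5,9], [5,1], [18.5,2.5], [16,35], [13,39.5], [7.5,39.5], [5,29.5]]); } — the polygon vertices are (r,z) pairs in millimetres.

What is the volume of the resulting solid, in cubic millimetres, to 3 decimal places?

Volume = 9203.793 mm³

Profile (r,z), 7 vertices: (1.5,9) (5,1) (18.5,2.5) (16,35) (13,39.5) (7.5,39.5) (5,29.5)
edge 0: (1.5,9)→(5,1)  cross = 1.5·1 − 5·9 = -43.5000; (r_i+r_j)·cross = 6.5·-43.5000 = -282.7500
edge 1: (5,1)→(18.5,2.5)  cross = 5·2.5 − 18.5·1 = -6.0000; (r_i+r_j)·cross = 23.5·-6.0000 = -141.0000
edge 2: (18.5,2.5)→(16,35)  cross = 18.5·35 − 16·2.5 = 607.5000; (r_i+r_j)·cross = 34.5·607.5000 = 20958.7500
edge 3: (16,35)→(13,39.5)  cross = 16·39.5 − 13·35 = 177.0000; (r_i+r_j)·cross = 29·177.0000 = 5133.0000
edge 4: (13,39.5)→(7.5,39.5)  cross = 13·39.5 − 7.5·39.5 = 217.2500; (r_i+r_j)·cross = 20.5·217.2500 = 4453.6250
edge 5: (7.5,39.5)→(5,29.5)  cross = 7.5·29.5 − 5·39.5 = 23.7500; (r_i+r_j)·cross = 12.5·23.7500 = 296.8750
edge 6: (5,29.5)→(1.5,9)  cross = 5·9 − 1.5·29.5 = 0.7500; (r_i+r_j)·cross = 6.5·0.7500 = 4.8750
Σcross = 976.7500 → A = |Σcross|/2 = 488.3750 mm²
Σ(r_i+r_j)·cross = 30423.3750 → first moment M = |Σ|/6 = 5070.5625
R_c = M/A = 5070.5625/488.3750 = 10.3825 mm
θ = 104° = 1.815142 rad
V = θ·R_c·A = 1.815142·10.3825·488.3750 = 9203.793 mm³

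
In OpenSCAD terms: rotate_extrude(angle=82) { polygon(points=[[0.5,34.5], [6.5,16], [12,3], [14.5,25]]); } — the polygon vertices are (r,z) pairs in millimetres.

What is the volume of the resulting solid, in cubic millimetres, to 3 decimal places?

Volume = 2244.194 mm³

Profile (r,z), 4 vertices: (0.5,34.5) (6.5,16) (12,3) (14.5,25)
edge 0: (0.5,34.5)→(6.5,16)  cross = 0.5·16 − 6.5·34.5 = -216.2500; (r_i+r_j)·cross = 7·-216.2500 = -1513.7500
edge 1: (6.5,16)→(12,3)  cross = 6.5·3 − 12·16 = -172.5000; (r_i+r_j)·cross = 18.5·-172.5000 = -3191.2500
edge 2: (12,3)→(14.5,25)  cross = 12·25 − 14.5·3 = 256.5000; (r_i+r_j)·cross = 26.5·256.5000 = 6797.2500
edge 3: (14.5,25)→(0.5,34.5)  cross = 14.5·34.5 − 0.5·25 = 487.7500; (r_i+r_j)·cross = 15·487.7500 = 7316.2500
Σcross = 355.5000 → A = |Σcross|/2 = 177.7500 mm²
Σ(r_i+r_j)·cross = 9408.5000 → first moment M = |Σ|/6 = 1568.0833
R_c = M/A = 1568.0833/177.7500 = 8.8218 mm
θ = 82° = 1.431170 rad
V = θ·R_c·A = 1.431170·8.8218·177.7500 = 2244.194 mm³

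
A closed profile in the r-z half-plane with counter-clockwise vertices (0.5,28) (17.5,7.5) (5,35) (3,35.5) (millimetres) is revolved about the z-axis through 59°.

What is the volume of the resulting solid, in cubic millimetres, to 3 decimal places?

Profile (r,z), 4 vertices: (0.5,28) (17.5,7.5) (5,35) (3,35.5)
edge 0: (0.5,28)→(17.5,7.5)  cross = 0.5·7.5 − 17.5·28 = -486.2500; (r_i+r_j)·cross = 18·-486.2500 = -8752.5000
edge 1: (17.5,7.5)→(5,35)  cross = 17.5·35 − 5·7.5 = 575.0000; (r_i+r_j)·cross = 22.5·575.0000 = 12937.5000
edge 2: (5,35)→(3,35.5)  cross = 5·35.5 − 3·35 = 72.5000; (r_i+r_j)·cross = 8·72.5000 = 580.0000
edge 3: (3,35.5)→(0.5,28)  cross = 3·28 − 0.5·35.5 = 66.2500; (r_i+r_j)·cross = 3.5·66.2500 = 231.8750
Σcross = 227.5000 → A = |Σcross|/2 = 113.7500 mm²
Σ(r_i+r_j)·cross = 4996.8750 → first moment M = |Σ|/6 = 832.8125
R_c = M/A = 832.8125/113.7500 = 7.3214 mm
θ = 59° = 1.029744 rad
V = θ·R_c·A = 1.029744·7.3214·113.7500 = 857.584 mm³

Volume = 857.584 mm³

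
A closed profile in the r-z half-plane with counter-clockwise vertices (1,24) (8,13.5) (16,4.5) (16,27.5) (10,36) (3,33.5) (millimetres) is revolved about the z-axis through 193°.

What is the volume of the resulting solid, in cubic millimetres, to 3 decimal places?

Profile (r,z), 6 vertices: (1,24) (8,13.5) (16,4.5) (16,27.5) (10,36) (3,33.5)
edge 0: (1,24)→(8,13.5)  cross = 1·13.5 − 8·24 = -178.5000; (r_i+r_j)·cross = 9·-178.5000 = -1606.5000
edge 1: (8,13.5)→(16,4.5)  cross = 8·4.5 − 16·13.5 = -180.0000; (r_i+r_j)·cross = 24·-180.0000 = -4320.0000
edge 2: (16,4.5)→(16,27.5)  cross = 16·27.5 − 16·4.5 = 368.0000; (r_i+r_j)·cross = 32·368.0000 = 11776.0000
edge 3: (16,27.5)→(10,36)  cross = 16·36 − 10·27.5 = 301.0000; (r_i+r_j)·cross = 26·301.0000 = 7826.0000
edge 4: (10,36)→(3,33.5)  cross = 10·33.5 − 3·36 = 227.0000; (r_i+r_j)·cross = 13·227.0000 = 2951.0000
edge 5: (3,33.5)→(1,24)  cross = 3·24 − 1·33.5 = 38.5000; (r_i+r_j)·cross = 4·38.5000 = 154.0000
Σcross = 576.0000 → A = |Σcross|/2 = 288.0000 mm²
Σ(r_i+r_j)·cross = 16780.5000 → first moment M = |Σ|/6 = 2796.7500
R_c = M/A = 2796.7500/288.0000 = 9.7109 mm
θ = 193° = 3.368485 rad
V = θ·R_c·A = 3.368485·9.7109·288.0000 = 9420.812 mm³

Volume = 9420.812 mm³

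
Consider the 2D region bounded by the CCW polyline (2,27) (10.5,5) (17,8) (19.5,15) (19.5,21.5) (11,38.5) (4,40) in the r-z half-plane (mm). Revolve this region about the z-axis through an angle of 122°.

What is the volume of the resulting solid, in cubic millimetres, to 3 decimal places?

Profile (r,z), 7 vertices: (2,27) (10.5,5) (17,8) (19.5,15) (19.5,21.5) (11,38.5) (4,40)
edge 0: (2,27)→(10.5,5)  cross = 2·5 − 10.5·27 = -273.5000; (r_i+r_j)·cross = 12.5·-273.5000 = -3418.7500
edge 1: (10.5,5)→(17,8)  cross = 10.5·8 − 17·5 = -1.0000; (r_i+r_j)·cross = 27.5·-1.0000 = -27.5000
edge 2: (17,8)→(19.5,15)  cross = 17·15 − 19.5·8 = 99.0000; (r_i+r_j)·cross = 36.5·99.0000 = 3613.5000
edge 3: (19.5,15)→(19.5,21.5)  cross = 19.5·21.5 − 19.5·15 = 126.7500; (r_i+r_j)·cross = 39·126.7500 = 4943.2500
edge 4: (19.5,21.5)→(11,38.5)  cross = 19.5·38.5 − 11·21.5 = 514.2500; (r_i+r_j)·cross = 30.5·514.2500 = 15684.6250
edge 5: (11,38.5)→(4,40)  cross = 11·40 − 4·38.5 = 286.0000; (r_i+r_j)·cross = 15·286.0000 = 4290.0000
edge 6: (4,40)→(2,27)  cross = 4·27 − 2·40 = 28.0000; (r_i+r_j)·cross = 6·28.0000 = 168.0000
Σcross = 779.5000 → A = |Σcross|/2 = 389.7500 mm²
Σ(r_i+r_j)·cross = 25253.1250 → first moment M = |Σ|/6 = 4208.8542
R_c = M/A = 4208.8542/389.7500 = 10.7989 mm
θ = 122° = 2.129302 rad
V = θ·R_c·A = 2.129302·10.7989·389.7500 = 8961.920 mm³

Volume = 8961.920 mm³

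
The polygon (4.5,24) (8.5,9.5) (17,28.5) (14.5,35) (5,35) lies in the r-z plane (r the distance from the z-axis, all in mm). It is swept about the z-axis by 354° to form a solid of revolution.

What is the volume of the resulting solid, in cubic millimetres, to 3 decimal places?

Profile (r,z), 5 vertices: (4.5,24) (8.5,9.5) (17,28.5) (14.5,35) (5,35)
edge 0: (4.5,24)→(8.5,9.5)  cross = 4.5·9.5 − 8.5·24 = -161.2500; (r_i+r_j)·cross = 13·-161.2500 = -2096.2500
edge 1: (8.5,9.5)→(17,28.5)  cross = 8.5·28.5 − 17·9.5 = 80.7500; (r_i+r_j)·cross = 25.5·80.7500 = 2059.1250
edge 2: (17,28.5)→(14.5,35)  cross = 17·35 − 14.5·28.5 = 181.7500; (r_i+r_j)·cross = 31.5·181.7500 = 5725.1250
edge 3: (14.5,35)→(5,35)  cross = 14.5·35 − 5·35 = 332.5000; (r_i+r_j)·cross = 19.5·332.5000 = 6483.7500
edge 4: (5,35)→(4.5,24)  cross = 5·24 − 4.5·35 = -37.5000; (r_i+r_j)·cross = 9.5·-37.5000 = -356.2500
Σcross = 396.2500 → A = |Σcross|/2 = 198.1250 mm²
Σ(r_i+r_j)·cross = 11815.5000 → first moment M = |Σ|/6 = 1969.2500
R_c = M/A = 1969.2500/198.1250 = 9.9394 mm
θ = 354° = 6.178466 rad
V = θ·R_c·A = 6.178466·9.9394·198.1250 = 12166.943 mm³

Volume = 12166.943 mm³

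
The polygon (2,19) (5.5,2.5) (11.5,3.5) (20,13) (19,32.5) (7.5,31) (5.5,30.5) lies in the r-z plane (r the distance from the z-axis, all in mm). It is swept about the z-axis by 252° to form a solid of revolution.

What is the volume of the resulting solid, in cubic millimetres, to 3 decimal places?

Profile (r,z), 7 vertices: (2,19) (5.5,2.5) (11.5,3.5) (20,13) (19,32.5) (7.5,31) (5.5,30.5)
edge 0: (2,19)→(5.5,2.5)  cross = 2·2.5 − 5.5·19 = -99.5000; (r_i+r_j)·cross = 7.5·-99.5000 = -746.2500
edge 1: (5.5,2.5)→(11.5,3.5)  cross = 5.5·3.5 − 11.5·2.5 = -9.5000; (r_i+r_j)·cross = 17·-9.5000 = -161.5000
edge 2: (11.5,3.5)→(20,13)  cross = 11.5·13 − 20·3.5 = 79.5000; (r_i+r_j)·cross = 31.5·79.5000 = 2504.2500
edge 3: (20,13)→(19,32.5)  cross = 20·32.5 − 19·13 = 403.0000; (r_i+r_j)·cross = 39·403.0000 = 15717.0000
edge 4: (19,32.5)→(7.5,31)  cross = 19·31 − 7.5·32.5 = 345.2500; (r_i+r_j)·cross = 26.5·345.2500 = 9149.1250
edge 5: (7.5,31)→(5.5,30.5)  cross = 7.5·30.5 − 5.5·31 = 58.2500; (r_i+r_j)·cross = 13·58.2500 = 757.2500
edge 6: (5.5,30.5)→(2,19)  cross = 5.5·19 − 2·30.5 = 43.5000; (r_i+r_j)·cross = 7.5·43.5000 = 326.2500
Σcross = 820.5000 → A = |Σcross|/2 = 410.2500 mm²
Σ(r_i+r_j)·cross = 27546.1250 → first moment M = |Σ|/6 = 4591.0208
R_c = M/A = 4591.0208/410.2500 = 11.1908 mm
θ = 252° = 4.398230 rad
V = θ·R_c·A = 4.398230·11.1908·410.2500 = 20192.364 mm³

Volume = 20192.364 mm³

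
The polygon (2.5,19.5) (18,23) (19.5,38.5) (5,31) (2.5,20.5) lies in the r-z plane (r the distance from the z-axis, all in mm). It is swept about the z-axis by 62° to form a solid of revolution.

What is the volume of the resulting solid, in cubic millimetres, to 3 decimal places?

Profile (r,z), 5 vertices: (2.5,19.5) (18,23) (19.5,38.5) (5,31) (2.5,20.5)
edge 0: (2.5,19.5)→(18,23)  cross = 2.5·23 − 18·19.5 = -293.5000; (r_i+r_j)·cross = 20.5·-293.5000 = -6016.7500
edge 1: (18,23)→(19.5,38.5)  cross = 18·38.5 − 19.5·23 = 244.5000; (r_i+r_j)·cross = 37.5·244.5000 = 9168.7500
edge 2: (19.5,38.5)→(5,31)  cross = 19.5·31 − 5·38.5 = 412.0000; (r_i+r_j)·cross = 24.5·412.0000 = 10094.0000
edge 3: (5,31)→(2.5,20.5)  cross = 5·20.5 − 2.5·31 = 25.0000; (r_i+r_j)·cross = 7.5·25.0000 = 187.5000
edge 4: (2.5,20.5)→(2.5,19.5)  cross = 2.5·19.5 − 2.5·20.5 = -2.5000; (r_i+r_j)·cross = 5·-2.5000 = -12.5000
Σcross = 385.5000 → A = |Σcross|/2 = 192.7500 mm²
Σ(r_i+r_j)·cross = 13421.0000 → first moment M = |Σ|/6 = 2236.8333
R_c = M/A = 2236.8333/192.7500 = 11.6048 mm
θ = 62° = 1.082104 rad
V = θ·R_c·A = 1.082104·11.6048·192.7500 = 2420.487 mm³

Volume = 2420.487 mm³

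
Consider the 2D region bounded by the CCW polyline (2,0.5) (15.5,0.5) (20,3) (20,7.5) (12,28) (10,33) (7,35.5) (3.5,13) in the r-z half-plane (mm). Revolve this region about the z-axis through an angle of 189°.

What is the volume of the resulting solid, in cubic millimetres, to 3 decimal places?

Volume = 13192.009 mm³

Profile (r,z), 8 vertices: (2,0.5) (15.5,0.5) (20,3) (20,7.5) (12,28) (10,33) (7,35.5) (3.5,13)
edge 0: (2,0.5)→(15.5,0.5)  cross = 2·0.5 − 15.5·0.5 = -6.7500; (r_i+r_j)·cross = 17.5·-6.7500 = -118.1250
edge 1: (15.5,0.5)→(20,3)  cross = 15.5·3 − 20·0.5 = 36.5000; (r_i+r_j)·cross = 35.5·36.5000 = 1295.7500
edge 2: (20,3)→(20,7.5)  cross = 20·7.5 − 20·3 = 90.0000; (r_i+r_j)·cross = 40·90.0000 = 3600.0000
edge 3: (20,7.5)→(12,28)  cross = 20·28 − 12·7.5 = 470.0000; (r_i+r_j)·cross = 32·470.0000 = 15040.0000
edge 4: (12,28)→(10,33)  cross = 12·33 − 10·28 = 116.0000; (r_i+r_j)·cross = 22·116.0000 = 2552.0000
edge 5: (10,33)→(7,35.5)  cross = 10·35.5 − 7·33 = 124.0000; (r_i+r_j)·cross = 17·124.0000 = 2108.0000
edge 6: (7,35.5)→(3.5,13)  cross = 7·13 − 3.5·35.5 = -33.2500; (r_i+r_j)·cross = 10.5·-33.2500 = -349.1250
edge 7: (3.5,13)→(2,0.5)  cross = 3.5·0.5 − 2·13 = -24.2500; (r_i+r_j)·cross = 5.5·-24.2500 = -133.3750
Σcross = 772.2500 → A = |Σcross|/2 = 386.1250 mm²
Σ(r_i+r_j)·cross = 23995.1250 → first moment M = |Σ|/6 = 3999.1875
R_c = M/A = 3999.1875/386.1250 = 10.3572 mm
θ = 189° = 3.298672 rad
V = θ·R_c·A = 3.298672·10.3572·386.1250 = 13192.009 mm³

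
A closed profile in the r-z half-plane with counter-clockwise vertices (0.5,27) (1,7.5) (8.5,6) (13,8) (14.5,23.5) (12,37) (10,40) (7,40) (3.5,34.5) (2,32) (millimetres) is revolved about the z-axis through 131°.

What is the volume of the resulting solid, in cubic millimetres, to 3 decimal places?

Profile (r,z), 10 vertices: (0.5,27) (1,7.5) (8.5,6) (13,8) (14.5,23.5) (12,37) (10,40) (7,40) (3.5,34.5) (2,32)
edge 0: (0.5,27)→(1,7.5)  cross = 0.5·7.5 − 1·27 = -23.2500; (r_i+r_j)·cross = 1.5·-23.2500 = -34.8750
edge 1: (1,7.5)→(8.5,6)  cross = 1·6 − 8.5·7.5 = -57.7500; (r_i+r_j)·cross = 9.5·-57.7500 = -548.6250
edge 2: (8.5,6)→(13,8)  cross = 8.5·8 − 13·6 = -10.0000; (r_i+r_j)·cross = 21.5·-10.0000 = -215.0000
edge 3: (13,8)→(14.5,23.5)  cross = 13·23.5 − 14.5·8 = 189.5000; (r_i+r_j)·cross = 27.5·189.5000 = 5211.2500
edge 4: (14.5,23.5)→(12,37)  cross = 14.5·37 − 12·23.5 = 254.5000; (r_i+r_j)·cross = 26.5·254.5000 = 6744.2500
edge 5: (12,37)→(10,40)  cross = 12·40 − 10·37 = 110.0000; (r_i+r_j)·cross = 22·110.0000 = 2420.0000
edge 6: (10,40)→(7,40)  cross = 10·40 − 7·40 = 120.0000; (r_i+r_j)·cross = 17·120.0000 = 2040.0000
edge 7: (7,40)→(3.5,34.5)  cross = 7·34.5 − 3.5·40 = 101.5000; (r_i+r_j)·cross = 10.5·101.5000 = 1065.7500
edge 8: (3.5,34.5)→(2,32)  cross = 3.5·32 − 2·34.5 = 43.0000; (r_i+r_j)·cross = 5.5·43.0000 = 236.5000
edge 9: (2,32)→(0.5,27)  cross = 2·27 − 0.5·32 = 38.0000; (r_i+r_j)·cross = 2.5·38.0000 = 95.0000
Σcross = 765.5000 → A = |Σcross|/2 = 382.7500 mm²
Σ(r_i+r_j)·cross = 17014.2500 → first moment M = |Σ|/6 = 2835.7083
R_c = M/A = 2835.7083/382.7500 = 7.4088 mm
θ = 131° = 2.286381 rad
V = θ·R_c·A = 2.286381·7.4088·382.7500 = 6483.511 mm³

Volume = 6483.511 mm³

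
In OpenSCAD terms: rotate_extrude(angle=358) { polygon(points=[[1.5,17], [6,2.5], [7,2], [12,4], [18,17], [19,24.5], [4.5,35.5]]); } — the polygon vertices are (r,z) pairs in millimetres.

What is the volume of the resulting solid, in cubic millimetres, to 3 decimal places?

Volume = 21861.686 mm³

Profile (r,z), 7 vertices: (1.5,17) (6,2.5) (7,2) (12,4) (18,17) (19,24.5) (4.5,35.5)
edge 0: (1.5,17)→(6,2.5)  cross = 1.5·2.5 − 6·17 = -98.2500; (r_i+r_j)·cross = 7.5·-98.2500 = -736.8750
edge 1: (6,2.5)→(7,2)  cross = 6·2 − 7·2.5 = -5.5000; (r_i+r_j)·cross = 13·-5.5000 = -71.5000
edge 2: (7,2)→(12,4)  cross = 7·4 − 12·2 = 4.0000; (r_i+r_j)·cross = 19·4.0000 = 76.0000
edge 3: (12,4)→(18,17)  cross = 12·17 − 18·4 = 132.0000; (r_i+r_j)·cross = 30·132.0000 = 3960.0000
edge 4: (18,17)→(19,24.5)  cross = 18·24.5 − 19·17 = 118.0000; (r_i+r_j)·cross = 37·118.0000 = 4366.0000
edge 5: (19,24.5)→(4.5,35.5)  cross = 19·35.5 − 4.5·24.5 = 564.2500; (r_i+r_j)·cross = 23.5·564.2500 = 13259.8750
edge 6: (4.5,35.5)→(1.5,17)  cross = 4.5·17 − 1.5·35.5 = 23.2500; (r_i+r_j)·cross = 6·23.2500 = 139.5000
Σcross = 737.7500 → A = |Σcross|/2 = 368.8750 mm²
Σ(r_i+r_j)·cross = 20993.0000 → first moment M = |Σ|/6 = 3498.8333
R_c = M/A = 3498.8333/368.8750 = 9.4851 mm
θ = 358° = 6.248279 rad
V = θ·R_c·A = 6.248279·9.4851·368.8750 = 21861.686 mm³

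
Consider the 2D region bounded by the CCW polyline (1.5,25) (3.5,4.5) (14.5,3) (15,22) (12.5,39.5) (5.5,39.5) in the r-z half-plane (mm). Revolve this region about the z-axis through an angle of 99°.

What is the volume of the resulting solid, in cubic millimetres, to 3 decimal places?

Volume = 6033.095 mm³

Profile (r,z), 6 vertices: (1.5,25) (3.5,4.5) (14.5,3) (15,22) (12.5,39.5) (5.5,39.5)
edge 0: (1.5,25)→(3.5,4.5)  cross = 1.5·4.5 − 3.5·25 = -80.7500; (r_i+r_j)·cross = 5·-80.7500 = -403.7500
edge 1: (3.5,4.5)→(14.5,3)  cross = 3.5·3 − 14.5·4.5 = -54.7500; (r_i+r_j)·cross = 18·-54.7500 = -985.5000
edge 2: (14.5,3)→(15,22)  cross = 14.5·22 − 15·3 = 274.0000; (r_i+r_j)·cross = 29.5·274.0000 = 8083.0000
edge 3: (15,22)→(12.5,39.5)  cross = 15·39.5 − 12.5·22 = 317.5000; (r_i+r_j)·cross = 27.5·317.5000 = 8731.2500
edge 4: (12.5,39.5)→(5.5,39.5)  cross = 12.5·39.5 − 5.5·39.5 = 276.5000; (r_i+r_j)·cross = 18·276.5000 = 4977.0000
edge 5: (5.5,39.5)→(1.5,25)  cross = 5.5·25 − 1.5·39.5 = 78.2500; (r_i+r_j)·cross = 7·78.2500 = 547.7500
Σcross = 810.7500 → A = |Σcross|/2 = 405.3750 mm²
Σ(r_i+r_j)·cross = 20949.7500 → first moment M = |Σ|/6 = 3491.6250
R_c = M/A = 3491.6250/405.3750 = 8.6133 mm
θ = 99° = 1.727876 rad
V = θ·R_c·A = 1.727876·8.6133·405.3750 = 6033.095 mm³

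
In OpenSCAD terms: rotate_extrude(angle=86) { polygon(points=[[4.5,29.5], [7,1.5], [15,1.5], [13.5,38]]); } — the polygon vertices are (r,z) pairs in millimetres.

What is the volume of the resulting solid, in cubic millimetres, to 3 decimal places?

Profile (r,z), 4 vertices: (4.5,29.5) (7,1.5) (15,1.5) (13.5,38)
edge 0: (4.5,29.5)→(7,1.5)  cross = 4.5·1.5 − 7·29.5 = -199.7500; (r_i+r_j)·cross = 11.5·-199.7500 = -2297.1250
edge 1: (7,1.5)→(15,1.5)  cross = 7·1.5 − 15·1.5 = -12.0000; (r_i+r_j)·cross = 22·-12.0000 = -264.0000
edge 2: (15,1.5)→(13.5,38)  cross = 15·38 − 13.5·1.5 = 549.7500; (r_i+r_j)·cross = 28.5·549.7500 = 15667.8750
edge 3: (13.5,38)→(4.5,29.5)  cross = 13.5·29.5 − 4.5·38 = 227.2500; (r_i+r_j)·cross = 18·227.2500 = 4090.5000
Σcross = 565.2500 → A = |Σcross|/2 = 282.6250 mm²
Σ(r_i+r_j)·cross = 17197.2500 → first moment M = |Σ|/6 = 2866.2083
R_c = M/A = 2866.2083/282.6250 = 10.1414 mm
θ = 86° = 1.500983 rad
V = θ·R_c·A = 1.500983·10.1414·282.6250 = 4302.130 mm³

Volume = 4302.130 mm³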